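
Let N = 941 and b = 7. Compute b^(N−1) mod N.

7^1 ≡ 7 (mod 941)
7^2 ≡ 7^2 = 49 ≡ 49 (mod 941)
7^4 ≡ 49^2 = 2401 ≡ 519 (mod 941)
7^8 ≡ 519^2 = 269361 ≡ 235 (mod 941)
7^16 ≡ 235^2 = 55225 ≡ 647 (mod 941)
7^32 ≡ 647^2 = 418609 ≡ 805 (mod 941)
7^64 ≡ 805^2 = 648025 ≡ 617 (mod 941)
7^128 ≡ 617^2 = 380689 ≡ 525 (mod 941)
7^256 ≡ 525^2 = 275625 ≡ 853 (mod 941)
7^512 ≡ 853^2 = 727609 ≡ 216 (mod 941)
940 = 512 + 256 + 128 + 32 + 8 + 4 in binary powers of 2.
So 7^940 ≡ 216 · 853 · 525 · 805 · 235 · 519 ≡ 1 (mod 941).
Since the result is 1, base 7 gives no evidence that 941 is composite.

1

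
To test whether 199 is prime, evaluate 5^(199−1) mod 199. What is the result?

5^1 ≡ 5 (mod 199)
5^2 ≡ 5^2 = 25 ≡ 25 (mod 199)
5^4 ≡ 25^2 = 625 ≡ 28 (mod 199)
5^8 ≡ 28^2 = 784 ≡ 187 (mod 199)
5^16 ≡ 187^2 = 34969 ≡ 144 (mod 199)
5^32 ≡ 144^2 = 20736 ≡ 40 (mod 199)
5^64 ≡ 40^2 = 1600 ≡ 8 (mod 199)
5^128 ≡ 8^2 = 64 ≡ 64 (mod 199)
198 = 128 + 64 + 4 + 2 in binary powers of 2.
So 5^198 ≡ 64 · 8 · 28 · 25 ≡ 1 (mod 199).
Since the result is 1, base 5 gives no evidence that 199 is composite.

1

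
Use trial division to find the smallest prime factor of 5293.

5293 is odd.
Digit sum 19, not divisible by 3.
Ends in 3: not divisible by 5.
7: 5293 = 7·756 + 1
11: 5293 = 11·481 + 2
13: 5293 = 13·407 + 2
17: 5293 = 17·311 + 6
19: 5293 = 19·278 + 11
23: 5293 = 23·230 + 3
29: 5293 = 29·182 + 15
31: 5293 = 31·170 + 23
37: 5293 = 37·143 + 2
41: 5293 = 41·129 + 4
43: 5293 = 43·123 + 4
47: 5293 = 47·112 + 29
53: 5293 = 53·99 + 46
59: 5293 = 59·89 + 42
61: 5293 = 61·86 + 47
67: 5293 = 67·79

67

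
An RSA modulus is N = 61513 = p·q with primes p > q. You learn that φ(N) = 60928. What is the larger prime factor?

φ(n) = (p−1)(q−1) = n − (p+q) + 1, so p + q = 61513 − 60928 + 1 = 586.
p and q are the roots of t² − 586t + 61513 = 0.
Discriminant: 586² − 4·61513 = 343396 − 246052 = 97344; √97344 = 312.
q = (586 − 312)/2 = 137, p = (586 + 312)/2 = 449.
Check: 137 · 449 = 61513.

449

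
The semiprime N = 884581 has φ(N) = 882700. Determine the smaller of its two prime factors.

911

φ(n) = (p−1)(q−1) = n − (p+q) + 1, so p + q = 884581 − 882700 + 1 = 1882.
p and q are the roots of t² − 1882t + 884581 = 0.
Discriminant: 1882² − 4·884581 = 3541924 − 3538324 = 3600; √3600 = 60.
q = (1882 − 60)/2 = 911, p = (1882 + 60)/2 = 971.
Check: 911 · 971 = 884581.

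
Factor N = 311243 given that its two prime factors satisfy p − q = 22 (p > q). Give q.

547

Since p = q + 22, we have 311243 = q(q + 22), so q² + 22q − 311243 = 0.
Discriminant: 22² + 4·311243 = 484 + 1244972 = 1245456; √1245456 = 1116.
q = (−22 + 1116)/2 = 547, and p = q + 22 = 569.
Check: 547 · 569 = 311243.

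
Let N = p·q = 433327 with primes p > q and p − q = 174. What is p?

751

Since p = q + 174, we have 433327 = q(q + 174), so q² + 174q − 433327 = 0.
Discriminant: 174² + 4·433327 = 30276 + 1733308 = 1763584; √1763584 = 1328.
q = (−174 + 1328)/2 = 577, and p = q + 174 = 751.
Check: 577 · 751 = 433327.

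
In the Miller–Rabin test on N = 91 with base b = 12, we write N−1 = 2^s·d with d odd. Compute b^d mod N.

90

91 − 1 = 90 = 2^1 · 45, so d = 45.
12^1 ≡ 12 (mod 91)
12^2 ≡ 12^2 = 144 ≡ 53 (mod 91)
12^4 ≡ 53^2 = 2809 ≡ 79 (mod 91)
12^8 ≡ 79^2 = 6241 ≡ 53 (mod 91)
12^16 ≡ 53^2 = 2809 ≡ 79 (mod 91)
12^32 ≡ 79^2 = 6241 ≡ 53 (mod 91)
45 = 32 + 8 + 4 + 1 in binary powers of 2.
So 12^45 ≡ 53 · 53 · 79 · 12 ≡ 90 (mod 91).
Since 12^d ≡ 90 (mod 91), base 12 does not prove 91 composite.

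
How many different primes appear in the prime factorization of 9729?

9729 = 3^2 · 1081
1081 = 23 · 47
9729 = 3^2 · 23 · 47, which has 3 distinct prime factors.

3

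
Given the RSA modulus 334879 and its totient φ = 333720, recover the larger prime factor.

619

φ(n) = (p−1)(q−1) = n − (p+q) + 1, so p + q = 334879 − 333720 + 1 = 1160.
p and q are the roots of t² − 1160t + 334879 = 0.
Discriminant: 1160² − 4·334879 = 1345600 − 1339516 = 6084; √6084 = 78.
q = (1160 − 78)/2 = 541, p = (1160 + 78)/2 = 619.
Check: 541 · 619 = 334879.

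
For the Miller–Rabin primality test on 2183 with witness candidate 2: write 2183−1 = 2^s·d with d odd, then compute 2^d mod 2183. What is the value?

2183 − 1 = 2182 = 2^1 · 1091, so d = 1091.
2^1 ≡ 2 (mod 2183)
2^2 ≡ 2^2 = 4 ≡ 4 (mod 2183)
2^4 ≡ 4^2 = 16 ≡ 16 (mod 2183)
2^8 ≡ 16^2 = 256 ≡ 256 (mod 2183)
2^16 ≡ 256^2 = 65536 ≡ 46 (mod 2183)
2^32 ≡ 46^2 = 2116 ≡ 2116 (mod 2183)
2^64 ≡ 2116^2 = 4477456 ≡ 123 (mod 2183)
2^128 ≡ 123^2 = 15129 ≡ 2031 (mod 2183)
2^256 ≡ 2031^2 = 4124961 ≡ 1274 (mod 2183)
2^512 ≡ 1274^2 = 1623076 ≡ 1107 (mod 2183)
2^1024 ≡ 1107^2 = 1225449 ≡ 786 (mod 2183)
1091 = 1024 + 64 + 2 + 1 in binary powers of 2.
So 2^1091 ≡ 786 · 123 · 4 · 2 ≡ 642 (mod 2183).
Squaring chain: 642; never reaches −1, so base 2 is a Miller–Rabin witness that 2183 is composite.

642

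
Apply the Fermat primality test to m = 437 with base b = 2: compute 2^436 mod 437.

2^1 ≡ 2 (mod 437)
2^2 ≡ 2^2 = 4 ≡ 4 (mod 437)
2^4 ≡ 4^2 = 16 ≡ 16 (mod 437)
2^8 ≡ 16^2 = 256 ≡ 256 (mod 437)
2^16 ≡ 256^2 = 65536 ≡ 423 (mod 437)
2^32 ≡ 423^2 = 178929 ≡ 196 (mod 437)
2^64 ≡ 196^2 = 38416 ≡ 397 (mod 437)
2^128 ≡ 397^2 = 157609 ≡ 289 (mod 437)
2^256 ≡ 289^2 = 83521 ≡ 54 (mod 437)
436 = 256 + 128 + 32 + 16 + 4 in binary powers of 2.
So 2^436 ≡ 54 · 289 · 196 · 423 · 16 ≡ 358 (mod 437).
Since 358 ≠ 1, base 2 is a Fermat witness: 437 is composite.

358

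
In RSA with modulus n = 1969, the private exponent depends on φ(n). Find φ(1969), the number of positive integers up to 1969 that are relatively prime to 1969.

1780

Factor: 1969 = 11 · 179.
φ(1969) = (11−1) · (179−1) = 10 · 178 = 1780.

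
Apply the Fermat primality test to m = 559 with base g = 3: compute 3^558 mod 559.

391

3^1 ≡ 3 (mod 559)
3^2 ≡ 3^2 = 9 ≡ 9 (mod 559)
3^4 ≡ 9^2 = 81 ≡ 81 (mod 559)
3^8 ≡ 81^2 = 6561 ≡ 412 (mod 559)
3^16 ≡ 412^2 = 169744 ≡ 367 (mod 559)
3^32 ≡ 367^2 = 134689 ≡ 529 (mod 559)
3^64 ≡ 529^2 = 279841 ≡ 341 (mod 559)
3^128 ≡ 341^2 = 116281 ≡ 9 (mod 559)
3^256 ≡ 9^2 = 81 ≡ 81 (mod 559)
3^512 ≡ 81^2 = 6561 ≡ 412 (mod 559)
558 = 512 + 32 + 8 + 4 + 2 in binary powers of 2.
So 3^558 ≡ 412 · 529 · 412 · 81 · 9 ≡ 391 (mod 559).
Since 391 ≠ 1, base 3 is a Fermat witness: 559 is composite.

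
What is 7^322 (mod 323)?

83

7^1 ≡ 7 (mod 323)
7^2 ≡ 7^2 = 49 ≡ 49 (mod 323)
7^4 ≡ 49^2 = 2401 ≡ 140 (mod 323)
7^8 ≡ 140^2 = 19600 ≡ 220 (mod 323)
7^16 ≡ 220^2 = 48400 ≡ 273 (mod 323)
7^32 ≡ 273^2 = 74529 ≡ 239 (mod 323)
7^64 ≡ 239^2 = 57121 ≡ 273 (mod 323)
7^128 ≡ 273^2 = 74529 ≡ 239 (mod 323)
7^256 ≡ 239^2 = 57121 ≡ 273 (mod 323)
322 = 256 + 64 + 2 in binary powers of 2.
So 7^322 ≡ 273 · 273 · 49 ≡ 83 (mod 323).
Since 83 ≠ 1, base 7 is a Fermat witness: 323 is composite.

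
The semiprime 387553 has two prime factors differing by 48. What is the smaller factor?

Since p = q + 48, we have 387553 = q(q + 48), so q² + 48q − 387553 = 0.
Discriminant: 48² + 4·387553 = 2304 + 1550212 = 1552516; √1552516 = 1246.
q = (−48 + 1246)/2 = 599, and p = q + 48 = 647.
Check: 599 · 647 = 387553.

599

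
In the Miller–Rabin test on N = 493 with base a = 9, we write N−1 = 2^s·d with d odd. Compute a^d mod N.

493 − 1 = 492 = 2^2 · 123, so d = 123.
9^1 ≡ 9 (mod 493)
9^2 ≡ 9^2 = 81 ≡ 81 (mod 493)
9^4 ≡ 81^2 = 6561 ≡ 152 (mod 493)
9^8 ≡ 152^2 = 23104 ≡ 426 (mod 493)
9^16 ≡ 426^2 = 181476 ≡ 52 (mod 493)
9^32 ≡ 52^2 = 2704 ≡ 239 (mod 493)
9^64 ≡ 239^2 = 57121 ≡ 426 (mod 493)
123 = 64 + 32 + 16 + 8 + 2 + 1 in binary powers of 2.
So 9^123 ≡ 426 · 239 · 52 · 426 · 81 · 9 ≡ 457 (mod 493).
Squaring chain: 457 → 310; never reaches −1, so base 9 is a Miller–Rabin witness that 493 is composite.

457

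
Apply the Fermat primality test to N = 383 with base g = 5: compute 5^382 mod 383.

5^1 ≡ 5 (mod 383)
5^2 ≡ 5^2 = 25 ≡ 25 (mod 383)
5^4 ≡ 25^2 = 625 ≡ 242 (mod 383)
5^8 ≡ 242^2 = 58564 ≡ 348 (mod 383)
5^16 ≡ 348^2 = 121104 ≡ 76 (mod 383)
5^32 ≡ 76^2 = 5776 ≡ 31 (mod 383)
5^64 ≡ 31^2 = 961 ≡ 195 (mod 383)
5^128 ≡ 195^2 = 38025 ≡ 108 (mod 383)
5^256 ≡ 108^2 = 11664 ≡ 174 (mod 383)
382 = 256 + 64 + 32 + 16 + 8 + 4 + 2 in binary powers of 2.
So 5^382 ≡ 174 · 195 · 31 · 76 · 348 · 242 · 25 ≡ 1 (mod 383).
Since the result is 1, base 5 gives no evidence that 383 is composite.

1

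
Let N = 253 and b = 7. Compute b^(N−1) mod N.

82

7^1 ≡ 7 (mod 253)
7^2 ≡ 7^2 = 49 ≡ 49 (mod 253)
7^4 ≡ 49^2 = 2401 ≡ 124 (mod 253)
7^8 ≡ 124^2 = 15376 ≡ 196 (mod 253)
7^16 ≡ 196^2 = 38416 ≡ 213 (mod 253)
7^32 ≡ 213^2 = 45369 ≡ 82 (mod 253)
7^64 ≡ 82^2 = 6724 ≡ 146 (mod 253)
7^128 ≡ 146^2 = 21316 ≡ 64 (mod 253)
252 = 128 + 64 + 32 + 16 + 8 + 4 in binary powers of 2.
So 7^252 ≡ 64 · 146 · 82 · 213 · 196 · 124 ≡ 82 (mod 253).
Since 82 ≠ 1, base 7 is a Fermat witness: 253 is composite.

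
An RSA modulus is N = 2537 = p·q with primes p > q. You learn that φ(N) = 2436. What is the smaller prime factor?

43

φ(n) = (p−1)(q−1) = n − (p+q) + 1, so p + q = 2537 − 2436 + 1 = 102.
p and q are the roots of t² − 102t + 2537 = 0.
Discriminant: 102² − 4·2537 = 10404 − 10148 = 256; √256 = 16.
q = (102 − 16)/2 = 43, p = (102 + 16)/2 = 59.
Check: 43 · 59 = 2537.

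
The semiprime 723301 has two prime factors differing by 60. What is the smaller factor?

821

Since p = q + 60, we have 723301 = q(q + 60), so q² + 60q − 723301 = 0.
Discriminant: 60² + 4·723301 = 3600 + 2893204 = 2896804; √2896804 = 1702.
q = (−60 + 1702)/2 = 821, and p = q + 60 = 881.
Check: 821 · 881 = 723301.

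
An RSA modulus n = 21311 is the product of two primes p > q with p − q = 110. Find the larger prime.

211

Since p = q + 110, we have 21311 = q(q + 110), so q² + 110q − 21311 = 0.
Discriminant: 110² + 4·21311 = 12100 + 85244 = 97344; √97344 = 312.
q = (−110 + 312)/2 = 101, and p = q + 110 = 211.
Check: 101 · 211 = 21311.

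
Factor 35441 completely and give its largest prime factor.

35441 = 7 · 5063
5063 = 61 · 83
83 is prime.
So 35441 = 7 · 61 · 83; the largest prime factor is 83.

83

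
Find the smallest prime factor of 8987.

11

8987 is odd.
Digit sum 32, not divisible by 3.
Ends in 7: not divisible by 5.
7: 8987 = 7·1283 + 6
11: 8987 = 11·817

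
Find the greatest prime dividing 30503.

30503 = 11 · 2773
2773 = 47 · 59
59 is prime.
So 30503 = 11 · 47 · 59; the largest prime factor is 59.

59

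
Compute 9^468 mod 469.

9^1 ≡ 9 (mod 469)
9^2 ≡ 9^2 = 81 ≡ 81 (mod 469)
9^4 ≡ 81^2 = 6561 ≡ 464 (mod 469)
9^8 ≡ 464^2 = 215296 ≡ 25 (mod 469)
9^16 ≡ 25^2 = 625 ≡ 156 (mod 469)
9^32 ≡ 156^2 = 24336 ≡ 417 (mod 469)
9^64 ≡ 417^2 = 173889 ≡ 359 (mod 469)
9^128 ≡ 359^2 = 128881 ≡ 375 (mod 469)
9^256 ≡ 375^2 = 140625 ≡ 394 (mod 469)
468 = 256 + 128 + 64 + 16 + 4 in binary powers of 2.
So 9^468 ≡ 394 · 375 · 359 · 156 · 464 ≡ 64 (mod 469).
Since 64 ≠ 1, base 9 is a Fermat witness: 469 is composite.

64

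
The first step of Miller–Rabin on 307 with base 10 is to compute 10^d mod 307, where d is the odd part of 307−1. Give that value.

307 − 1 = 306 = 2^1 · 153, so d = 153.
10^1 ≡ 10 (mod 307)
10^2 ≡ 10^2 = 100 ≡ 100 (mod 307)
10^4 ≡ 100^2 = 10000 ≡ 176 (mod 307)
10^8 ≡ 176^2 = 30976 ≡ 276 (mod 307)
10^16 ≡ 276^2 = 76176 ≡ 40 (mod 307)
10^32 ≡ 40^2 = 1600 ≡ 65 (mod 307)
10^64 ≡ 65^2 = 4225 ≡ 234 (mod 307)
10^128 ≡ 234^2 = 54756 ≡ 110 (mod 307)
153 = 128 + 16 + 8 + 1 in binary powers of 2.
So 10^153 ≡ 110 · 40 · 276 · 10 ≡ 1 (mod 307).
Since 10^d ≡ 1 (mod 307), base 10 does not prove 307 composite.

1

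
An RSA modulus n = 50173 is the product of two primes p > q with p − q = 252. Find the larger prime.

383

Since p = q + 252, we have 50173 = q(q + 252), so q² + 252q − 50173 = 0.
Discriminant: 252² + 4·50173 = 63504 + 200692 = 264196; √264196 = 514.
q = (−252 + 514)/2 = 131, and p = q + 252 = 383.
Check: 131 · 383 = 50173.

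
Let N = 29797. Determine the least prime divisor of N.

29797 is odd.
Digit sum 34, not divisible by 3.
Ends in 7: not divisible by 5.
7: 29797 = 7·4256 + 5
11: 29797 = 11·2708 + 9
13: 29797 = 13·2292 + 1
17: 29797 = 17·1752 + 13
19: 29797 = 19·1568 + 5
23: 29797 = 23·1295 + 12
29: 29797 = 29·1027 + 14
31: 29797 = 31·961 + 6
37: 29797 = 37·805 + 12
41: 29797 = 41·726 + 31
43: 29797 = 43·692 + 41
47: 29797 = 47·633 + 46
53: 29797 = 53·562 + 11
59: 29797 = 59·505 + 2
61: 29797 = 61·488 + 29
67: 29797 = 67·444 + 49
71: 29797 = 71·419 + 48
73: 29797 = 73·408 + 13
79: 29797 = 79·377 + 14
83: 29797 = 83·359

83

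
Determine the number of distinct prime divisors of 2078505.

2078505 = 3^2 · 230945
230945 = 5 · 46189
46189 = 11 · 4199
4199 = 13 · 323
323 = 17 · 19
2078505 = 3^2 · 5 · 11 · 13 · 17 · 19, which has 6 distinct prime factors.

6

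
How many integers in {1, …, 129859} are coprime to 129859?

121800

Factor: 129859 = 31 · 59 · 71.
φ(129859) = (31−1) · (59−1) · (71−1) = 30 · 58 · 70 = 121800.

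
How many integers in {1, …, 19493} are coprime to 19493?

19200

Factor: 19493 = 101 · 193.
φ(19493) = (101−1) · (193−1) = 100 · 192 = 19200.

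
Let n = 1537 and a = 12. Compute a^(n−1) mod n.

1393

12^1 ≡ 12 (mod 1537)
12^2 ≡ 12^2 = 144 ≡ 144 (mod 1537)
12^4 ≡ 144^2 = 20736 ≡ 755 (mod 1537)
12^8 ≡ 755^2 = 570025 ≡ 1335 (mod 1537)
12^16 ≡ 1335^2 = 1782225 ≡ 842 (mod 1537)
12^32 ≡ 842^2 = 708964 ≡ 407 (mod 1537)
12^64 ≡ 407^2 = 165649 ≡ 1190 (mod 1537)
12^128 ≡ 1190^2 = 1416100 ≡ 523 (mod 1537)
12^256 ≡ 523^2 = 273529 ≡ 1480 (mod 1537)
12^512 ≡ 1480^2 = 2190400 ≡ 175 (mod 1537)
12^1024 ≡ 175^2 = 30625 ≡ 1422 (mod 1537)
1536 = 1024 + 512 in binary powers of 2.
So 12^1536 ≡ 1422 · 175 ≡ 1393 (mod 1537).
Since 1393 ≠ 1, base 12 is a Fermat witness: 1537 is composite.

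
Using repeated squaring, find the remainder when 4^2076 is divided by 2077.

4^1 ≡ 4 (mod 2077)
4^2 ≡ 4^2 = 16 ≡ 16 (mod 2077)
4^4 ≡ 16^2 = 256 ≡ 256 (mod 2077)
4^8 ≡ 256^2 = 65536 ≡ 1149 (mod 2077)
4^16 ≡ 1149^2 = 1320201 ≡ 1306 (mod 2077)
4^32 ≡ 1306^2 = 1705636 ≡ 419 (mod 2077)
4^64 ≡ 419^2 = 175561 ≡ 1093 (mod 2077)
4^128 ≡ 1093^2 = 1194649 ≡ 374 (mod 2077)
4^256 ≡ 374^2 = 139876 ≡ 717 (mod 2077)
4^512 ≡ 717^2 = 514089 ≡ 1070 (mod 2077)
4^1024 ≡ 1070^2 = 1144900 ≡ 473 (mod 2077)
4^2048 ≡ 473^2 = 223729 ≡ 1490 (mod 2077)
2076 = 2048 + 16 + 8 + 4 in binary powers of 2.
So 4^2076 ≡ 1490 · 1306 · 1149 · 256 ≡ 1027 (mod 2077).
Since 1027 ≠ 1, base 4 is a Fermat witness: 2077 is composite.

1027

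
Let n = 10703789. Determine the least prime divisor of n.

79

10703789 is odd.
Digit sum 35, not divisible by 3.
Ends in 9: not divisible by 5.
7: 10703789 = 7·1529112 + 5
11: 10703789 = 11·973071 + 8
13: 10703789 = 13·823368 + 5
17: 10703789 = 17·629634 + 11
19: 10703789 = 19·563357 + 6
23: 10703789 = 23·465382 + 3
29: 10703789 = 29·369096 + 5
31: 10703789 = 31·345283 + 16
37: 10703789 = 37·289291 + 22
41: 10703789 = 41·261068 + 1
43: 10703789 = 43·248925 + 14
47: 10703789 = 47·227740 + 9
53: 10703789 = 53·201958 + 15
59: 10703789 = 59·181420 + 9
61: 10703789 = 61·175471 + 58
67: 10703789 = 67·159758 + 3
71: 10703789 = 71·150757 + 42
73: 10703789 = 73·146627 + 18
79: 10703789 = 79·135491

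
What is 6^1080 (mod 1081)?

243

6^1 ≡ 6 (mod 1081)
6^2 ≡ 6^2 = 36 ≡ 36 (mod 1081)
6^4 ≡ 36^2 = 1296 ≡ 215 (mod 1081)
6^8 ≡ 215^2 = 46225 ≡ 823 (mod 1081)
6^16 ≡ 823^2 = 677329 ≡ 623 (mod 1081)
6^32 ≡ 623^2 = 388129 ≡ 50 (mod 1081)
6^64 ≡ 50^2 = 2500 ≡ 338 (mod 1081)
6^128 ≡ 338^2 = 114244 ≡ 739 (mod 1081)
6^256 ≡ 739^2 = 546121 ≡ 216 (mod 1081)
6^512 ≡ 216^2 = 46656 ≡ 173 (mod 1081)
6^1024 ≡ 173^2 = 29929 ≡ 742 (mod 1081)
1080 = 1024 + 32 + 16 + 8 in binary powers of 2.
So 6^1080 ≡ 742 · 50 · 623 · 823 ≡ 243 (mod 1081).
Since 243 ≠ 1, base 6 is a Fermat witness: 1081 is composite.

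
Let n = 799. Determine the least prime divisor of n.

17

799 is odd.
Digit sum 25, not divisible by 3.
Ends in 9: not divisible by 5.
7: 799 = 7·114 + 1
11: 799 = 11·72 + 7
13: 799 = 13·61 + 6
17: 799 = 17·47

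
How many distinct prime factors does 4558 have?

4558 = 2 · 2279
2279 = 43 · 53
4558 = 2 · 43 · 53, which has 3 distinct prime factors.

3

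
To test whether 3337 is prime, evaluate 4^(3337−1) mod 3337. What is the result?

4^1 ≡ 4 (mod 3337)
4^2 ≡ 4^2 = 16 ≡ 16 (mod 3337)
4^4 ≡ 16^2 = 256 ≡ 256 (mod 3337)
4^8 ≡ 256^2 = 65536 ≡ 2133 (mod 3337)
4^16 ≡ 2133^2 = 4549689 ≡ 1358 (mod 3337)
4^32 ≡ 1358^2 = 1844164 ≡ 2140 (mod 3337)
4^64 ≡ 2140^2 = 4579600 ≡ 1236 (mod 3337)
4^128 ≡ 1236^2 = 1527696 ≡ 2687 (mod 3337)
4^256 ≡ 2687^2 = 7219969 ≡ 2038 (mod 3337)
4^512 ≡ 2038^2 = 4153444 ≡ 2216 (mod 3337)
4^1024 ≡ 2216^2 = 4910656 ≡ 1929 (mod 3337)
4^2048 ≡ 1929^2 = 3721041 ≡ 286 (mod 3337)
3336 = 2048 + 1024 + 256 + 8 in binary powers of 2.
So 4^3336 ≡ 286 · 1929 · 2038 · 2133 ≡ 192 (mod 3337).
Since 192 ≠ 1, base 4 is a Fermat witness: 3337 is composite.

192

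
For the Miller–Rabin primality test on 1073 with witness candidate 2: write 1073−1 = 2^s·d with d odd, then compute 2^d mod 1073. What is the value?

1073 − 1 = 1072 = 2^4 · 67, so d = 67.
2^1 ≡ 2 (mod 1073)
2^2 ≡ 2^2 = 4 ≡ 4 (mod 1073)
2^4 ≡ 4^2 = 16 ≡ 16 (mod 1073)
2^8 ≡ 16^2 = 256 ≡ 256 (mod 1073)
2^16 ≡ 256^2 = 65536 ≡ 83 (mod 1073)
2^32 ≡ 83^2 = 6889 ≡ 451 (mod 1073)
2^64 ≡ 451^2 = 203401 ≡ 604 (mod 1073)
67 = 64 + 2 + 1 in binary powers of 2.
So 2^67 ≡ 604 · 4 · 2 ≡ 540 (mod 1073).
Squaring chain: 540 → 817 → 83 → 451; never reaches −1, so base 2 is a Miller–Rabin witness that 1073 is composite.

540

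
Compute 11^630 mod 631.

11^1 ≡ 11 (mod 631)
11^2 ≡ 11^2 = 121 ≡ 121 (mod 631)
11^4 ≡ 121^2 = 14641 ≡ 128 (mod 631)
11^8 ≡ 128^2 = 16384 ≡ 609 (mod 631)
11^16 ≡ 609^2 = 370881 ≡ 484 (mod 631)
11^32 ≡ 484^2 = 234256 ≡ 155 (mod 631)
11^64 ≡ 155^2 = 24025 ≡ 47 (mod 631)
11^128 ≡ 47^2 = 2209 ≡ 316 (mod 631)
11^256 ≡ 316^2 = 99856 ≡ 158 (mod 631)
11^512 ≡ 158^2 = 24964 ≡ 355 (mod 631)
630 = 512 + 64 + 32 + 16 + 4 + 2 in binary powers of 2.
So 11^630 ≡ 355 · 47 · 155 · 484 · 128 · 121 ≡ 1 (mod 631).
Since the result is 1, base 11 gives no evidence that 631 is composite.

1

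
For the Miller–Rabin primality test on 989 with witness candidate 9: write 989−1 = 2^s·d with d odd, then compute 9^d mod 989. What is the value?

744

989 − 1 = 988 = 2^2 · 247, so d = 247.
9^1 ≡ 9 (mod 989)
9^2 ≡ 9^2 = 81 ≡ 81 (mod 989)
9^4 ≡ 81^2 = 6561 ≡ 627 (mod 989)
9^8 ≡ 627^2 = 393129 ≡ 496 (mod 989)
9^16 ≡ 496^2 = 246016 ≡ 744 (mod 989)
9^32 ≡ 744^2 = 553536 ≡ 685 (mod 989)
9^64 ≡ 685^2 = 469225 ≡ 439 (mod 989)
9^128 ≡ 439^2 = 192721 ≡ 855 (mod 989)
247 = 128 + 64 + 32 + 16 + 4 + 2 + 1 in binary powers of 2.
So 9^247 ≡ 855 · 439 · 685 · 744 · 627 · 81 · 9 ≡ 744 (mod 989).
Squaring chain: 744 → 685; never reaches −1, so base 9 is a Miller–Rabin witness that 989 is composite.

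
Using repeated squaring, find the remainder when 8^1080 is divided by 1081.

8^1 ≡ 8 (mod 1081)
8^2 ≡ 8^2 = 64 ≡ 64 (mod 1081)
8^4 ≡ 64^2 = 4096 ≡ 853 (mod 1081)
8^8 ≡ 853^2 = 727609 ≡ 96 (mod 1081)
8^16 ≡ 96^2 = 9216 ≡ 568 (mod 1081)
8^32 ≡ 568^2 = 322624 ≡ 486 (mod 1081)
8^64 ≡ 486^2 = 236196 ≡ 538 (mod 1081)
8^128 ≡ 538^2 = 289444 ≡ 817 (mod 1081)
8^256 ≡ 817^2 = 667489 ≡ 512 (mod 1081)
8^512 ≡ 512^2 = 262144 ≡ 542 (mod 1081)
8^1024 ≡ 542^2 = 293764 ≡ 813 (mod 1081)
1080 = 1024 + 32 + 16 + 8 in binary powers of 2.
So 8^1080 ≡ 813 · 486 · 568 · 96 ≡ 570 (mod 1081).
Since 570 ≠ 1, base 8 is a Fermat witness: 1081 is composite.

570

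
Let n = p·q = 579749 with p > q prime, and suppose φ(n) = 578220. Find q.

691

φ(n) = (p−1)(q−1) = n − (p+q) + 1, so p + q = 579749 − 578220 + 1 = 1530.
p and q are the roots of t² − 1530t + 579749 = 0.
Discriminant: 1530² − 4·579749 = 2340900 − 2318996 = 21904; √21904 = 148.
q = (1530 − 148)/2 = 691, p = (1530 + 148)/2 = 839.
Check: 691 · 839 = 579749.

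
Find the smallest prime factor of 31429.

31429 is odd.
Digit sum 19, not divisible by 3.
Ends in 9: not divisible by 5.
7: 31429 = 7·4489 + 6
11: 31429 = 11·2857 + 2
13: 31429 = 13·2417 + 8
17: 31429 = 17·1848 + 13
19: 31429 = 19·1654 + 3
23: 31429 = 23·1366 + 11
29: 31429 = 29·1083 + 22
31: 31429 = 31·1013 + 26
37: 31429 = 37·849 + 16
41: 31429 = 41·766 + 23
43: 31429 = 43·730 + 39
47: 31429 = 47·668 + 33
53: 31429 = 53·593

53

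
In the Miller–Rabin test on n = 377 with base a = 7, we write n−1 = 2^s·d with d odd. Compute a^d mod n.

132

377 − 1 = 376 = 2^3 · 47, so d = 47.
7^1 ≡ 7 (mod 377)
7^2 ≡ 7^2 = 49 ≡ 49 (mod 377)
7^4 ≡ 49^2 = 2401 ≡ 139 (mod 377)
7^8 ≡ 139^2 = 19321 ≡ 94 (mod 377)
7^16 ≡ 94^2 = 8836 ≡ 165 (mod 377)
7^32 ≡ 165^2 = 27225 ≡ 81 (mod 377)
47 = 32 + 8 + 4 + 2 + 1 in binary powers of 2.
So 7^47 ≡ 81 · 94 · 139 · 49 · 7 ≡ 132 (mod 377).
Squaring chain: 132 → 82 → 315; never reaches −1, so base 7 is a Miller–Rabin witness that 377 is composite.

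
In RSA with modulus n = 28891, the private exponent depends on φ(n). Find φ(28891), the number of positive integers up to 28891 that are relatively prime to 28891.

Factor: 28891 = 167 · 173.
φ(28891) = (167−1) · (173−1) = 166 · 172 = 28552.

28552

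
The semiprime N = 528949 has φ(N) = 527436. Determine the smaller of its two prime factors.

φ(n) = (p−1)(q−1) = n − (p+q) + 1, so p + q = 528949 − 527436 + 1 = 1514.
p and q are the roots of t² − 1514t + 528949 = 0.
Discriminant: 1514² − 4·528949 = 2292196 − 2115796 = 176400; √176400 = 420.
q = (1514 − 420)/2 = 547, p = (1514 + 420)/2 = 967.
Check: 547 · 967 = 528949.

547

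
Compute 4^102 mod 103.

4^1 ≡ 4 (mod 103)
4^2 ≡ 4^2 = 16 ≡ 16 (mod 103)
4^4 ≡ 16^2 = 256 ≡ 50 (mod 103)
4^8 ≡ 50^2 = 2500 ≡ 28 (mod 103)
4^16 ≡ 28^2 = 784 ≡ 63 (mod 103)
4^32 ≡ 63^2 = 3969 ≡ 55 (mod 103)
4^64 ≡ 55^2 = 3025 ≡ 38 (mod 103)
102 = 64 + 32 + 4 + 2 in binary powers of 2.
So 4^102 ≡ 38 · 55 · 50 · 16 ≡ 1 (mod 103).
Since the result is 1, base 4 gives no evidence that 103 is composite.

1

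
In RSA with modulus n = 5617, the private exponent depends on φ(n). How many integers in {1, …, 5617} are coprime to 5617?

Factor: 5617 = 41 · 137.
φ(5617) = (41−1) · (137−1) = 40 · 136 = 5440.

5440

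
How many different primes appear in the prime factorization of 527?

527 = 17 · 31
527 = 17 · 31, which has 2 distinct prime factors.

2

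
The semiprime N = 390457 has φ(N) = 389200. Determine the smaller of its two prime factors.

557

φ(n) = (p−1)(q−1) = n − (p+q) + 1, so p + q = 390457 − 389200 + 1 = 1258.
p and q are the roots of t² − 1258t + 390457 = 0.
Discriminant: 1258² − 4·390457 = 1582564 − 1561828 = 20736; √20736 = 144.
q = (1258 − 144)/2 = 557, p = (1258 + 144)/2 = 701.
Check: 557 · 701 = 390457.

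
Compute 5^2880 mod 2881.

1466

5^1 ≡ 5 (mod 2881)
5^2 ≡ 5^2 = 25 ≡ 25 (mod 2881)
5^4 ≡ 25^2 = 625 ≡ 625 (mod 2881)
5^8 ≡ 625^2 = 390625 ≡ 1690 (mod 2881)
5^16 ≡ 1690^2 = 2856100 ≡ 1029 (mod 2881)
5^32 ≡ 1029^2 = 1058841 ≡ 1514 (mod 2881)
5^64 ≡ 1514^2 = 2292196 ≡ 1801 (mod 2881)
5^128 ≡ 1801^2 = 3243601 ≡ 2476 (mod 2881)
5^256 ≡ 2476^2 = 6130576 ≡ 2689 (mod 2881)
5^512 ≡ 2689^2 = 7230721 ≡ 2292 (mod 2881)
5^1024 ≡ 2292^2 = 5253264 ≡ 1201 (mod 2881)
5^2048 ≡ 1201^2 = 1442401 ≡ 1901 (mod 2881)
2880 = 2048 + 512 + 256 + 64 in binary powers of 2.
So 5^2880 ≡ 1901 · 2292 · 2689 · 1801 ≡ 1466 (mod 2881).
Since 1466 ≠ 1, base 5 is a Fermat witness: 2881 is composite.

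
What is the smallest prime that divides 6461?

6461 is odd.
Digit sum 17, not divisible by 3.
Ends in 1: not divisible by 5.
7: 6461 = 7·923

7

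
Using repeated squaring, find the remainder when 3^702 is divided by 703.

1

3^1 ≡ 3 (mod 703)
3^2 ≡ 3^2 = 9 ≡ 9 (mod 703)
3^4 ≡ 9^2 = 81 ≡ 81 (mod 703)
3^8 ≡ 81^2 = 6561 ≡ 234 (mod 703)
3^16 ≡ 234^2 = 54756 ≡ 625 (mod 703)
3^32 ≡ 625^2 = 390625 ≡ 460 (mod 703)
3^64 ≡ 460^2 = 211600 ≡ 700 (mod 703)
3^128 ≡ 700^2 = 490000 ≡ 9 (mod 703)
3^256 ≡ 9^2 = 81 ≡ 81 (mod 703)
3^512 ≡ 81^2 = 6561 ≡ 234 (mod 703)
702 = 512 + 128 + 32 + 16 + 8 + 4 + 2 in binary powers of 2.
So 3^702 ≡ 234 · 9 · 460 · 625 · 234 · 81 · 9 ≡ 1 (mod 703).
Since the result is 1, base 3 gives no evidence that 703 is composite.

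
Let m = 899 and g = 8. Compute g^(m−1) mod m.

760

8^1 ≡ 8 (mod 899)
8^2 ≡ 8^2 = 64 ≡ 64 (mod 899)
8^4 ≡ 64^2 = 4096 ≡ 500 (mod 899)
8^8 ≡ 500^2 = 250000 ≡ 78 (mod 899)
8^16 ≡ 78^2 = 6084 ≡ 690 (mod 899)
8^32 ≡ 690^2 = 476100 ≡ 529 (mod 899)
8^64 ≡ 529^2 = 279841 ≡ 252 (mod 899)
8^128 ≡ 252^2 = 63504 ≡ 574 (mod 899)
8^256 ≡ 574^2 = 329476 ≡ 442 (mod 899)
8^512 ≡ 442^2 = 195364 ≡ 281 (mod 899)
898 = 512 + 256 + 128 + 2 in binary powers of 2.
So 8^898 ≡ 281 · 442 · 574 · 64 ≡ 760 (mod 899).
Since 760 ≠ 1, base 8 is a Fermat witness: 899 is composite.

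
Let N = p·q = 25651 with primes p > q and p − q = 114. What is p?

Since p = q + 114, we have 25651 = q(q + 114), so q² + 114q − 25651 = 0.
Discriminant: 114² + 4·25651 = 12996 + 102604 = 115600; √115600 = 340.
q = (−114 + 340)/2 = 113, and p = q + 114 = 227.
Check: 113 · 227 = 25651.

227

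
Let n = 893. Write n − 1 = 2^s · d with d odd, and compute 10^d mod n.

893 − 1 = 892 = 2^2 · 223, so d = 223.
10^1 ≡ 10 (mod 893)
10^2 ≡ 10^2 = 100 ≡ 100 (mod 893)
10^4 ≡ 100^2 = 10000 ≡ 177 (mod 893)
10^8 ≡ 177^2 = 31329 ≡ 74 (mod 893)
10^16 ≡ 74^2 = 5476 ≡ 118 (mod 893)
10^32 ≡ 118^2 = 13924 ≡ 529 (mod 893)
10^64 ≡ 529^2 = 279841 ≡ 332 (mod 893)
10^128 ≡ 332^2 = 110224 ≡ 385 (mod 893)
223 = 128 + 64 + 16 + 8 + 4 + 2 + 1 in binary powers of 2.
So 10^223 ≡ 385 · 332 · 118 · 74 · 177 · 100 · 10 ≡ 775 (mod 893).
Squaring chain: 775 → 529; never reaches −1, so base 10 is a Miller–Rabin witness that 893 is composite.

775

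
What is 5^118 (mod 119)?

5^1 ≡ 5 (mod 119)
5^2 ≡ 5^2 = 25 ≡ 25 (mod 119)
5^4 ≡ 25^2 = 625 ≡ 30 (mod 119)
5^8 ≡ 30^2 = 900 ≡ 67 (mod 119)
5^16 ≡ 67^2 = 4489 ≡ 86 (mod 119)
5^32 ≡ 86^2 = 7396 ≡ 18 (mod 119)
5^64 ≡ 18^2 = 324 ≡ 86 (mod 119)
118 = 64 + 32 + 16 + 4 + 2 in binary powers of 2.
So 5^118 ≡ 86 · 18 · 86 · 30 · 25 ≡ 2 (mod 119).
Since 2 ≠ 1, base 5 is a Fermat witness: 119 is composite.

2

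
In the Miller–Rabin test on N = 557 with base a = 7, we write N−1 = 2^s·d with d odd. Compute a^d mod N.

556

557 − 1 = 556 = 2^2 · 139, so d = 139.
7^1 ≡ 7 (mod 557)
7^2 ≡ 7^2 = 49 ≡ 49 (mod 557)
7^4 ≡ 49^2 = 2401 ≡ 173 (mod 557)
7^8 ≡ 173^2 = 29929 ≡ 408 (mod 557)
7^16 ≡ 408^2 = 166464 ≡ 478 (mod 557)
7^32 ≡ 478^2 = 228484 ≡ 114 (mod 557)
7^64 ≡ 114^2 = 12996 ≡ 185 (mod 557)
7^128 ≡ 185^2 = 34225 ≡ 248 (mod 557)
139 = 128 + 8 + 2 + 1 in binary powers of 2.
So 7^139 ≡ 248 · 408 · 49 · 7 ≡ 556 (mod 557).
Since 7^d ≡ 556 (mod 557), base 7 does not prove 557 composite.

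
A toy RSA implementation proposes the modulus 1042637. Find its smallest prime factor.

29

1042637 is odd.
Digit sum 23, not divisible by 3.
Ends in 7: not divisible by 5.
7: 1042637 = 7·148948 + 1
11: 1042637 = 11·94785 + 2
13: 1042637 = 13·80202 + 11
17: 1042637 = 17·61331 + 10
19: 1042637 = 19·54875 + 12
23: 1042637 = 23·45332 + 1
29: 1042637 = 29·35953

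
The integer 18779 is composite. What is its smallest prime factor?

89

18779 is odd.
Digit sum 32, not divisible by 3.
Ends in 9: not divisible by 5.
7: 18779 = 7·2682 + 5
11: 18779 = 11·1707 + 2
13: 18779 = 13·1444 + 7
17: 18779 = 17·1104 + 11
19: 18779 = 19·988 + 7
23: 18779 = 23·816 + 11
29: 18779 = 29·647 + 16
31: 18779 = 31·605 + 24
37: 18779 = 37·507 + 20
41: 18779 = 41·458 + 1
43: 18779 = 43·436 + 31
47: 18779 = 47·399 + 26
53: 18779 = 53·354 + 17
59: 18779 = 59·318 + 17
61: 18779 = 61·307 + 52
67: 18779 = 67·280 + 19
71: 18779 = 71·264 + 35
73: 18779 = 73·257 + 18
79: 18779 = 79·237 + 56
83: 18779 = 83·226 + 21
89: 18779 = 89·211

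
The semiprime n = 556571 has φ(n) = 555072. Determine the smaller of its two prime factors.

φ(n) = (p−1)(q−1) = n − (p+q) + 1, so p + q = 556571 − 555072 + 1 = 1500.
p and q are the roots of t² − 1500t + 556571 = 0.
Discriminant: 1500² − 4·556571 = 2250000 − 2226284 = 23716; √23716 = 154.
q = (1500 − 154)/2 = 673, p = (1500 + 154)/2 = 827.
Check: 673 · 827 = 556571.

673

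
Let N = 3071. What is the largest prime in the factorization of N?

83

3071 = 37 · 83
83 is prime.
So 3071 = 37 · 83; the largest prime factor is 83.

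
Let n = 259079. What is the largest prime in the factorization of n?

259079 = 41 · 6319
6319 = 71 · 89
89 is prime.
So 259079 = 41 · 71 · 89; the largest prime factor is 89.

89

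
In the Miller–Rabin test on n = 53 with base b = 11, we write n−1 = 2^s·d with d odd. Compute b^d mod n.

53 − 1 = 52 = 2^2 · 13, so d = 13.
11^1 ≡ 11 (mod 53)
11^2 ≡ 11^2 = 121 ≡ 15 (mod 53)
11^4 ≡ 15^2 = 225 ≡ 13 (mod 53)
11^8 ≡ 13^2 = 169 ≡ 10 (mod 53)
13 = 8 + 4 + 1 in binary powers of 2.
So 11^13 ≡ 10 · 13 · 11 ≡ 52 (mod 53).
Since 11^d ≡ 52 (mod 53), base 11 does not prove 53 composite.

52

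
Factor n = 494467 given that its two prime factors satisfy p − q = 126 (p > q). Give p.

769

Since p = q + 126, we have 494467 = q(q + 126), so q² + 126q − 494467 = 0.
Discriminant: 126² + 4·494467 = 15876 + 1977868 = 1993744; √1993744 = 1412.
q = (−126 + 1412)/2 = 643, and p = q + 126 = 769.
Check: 643 · 769 = 494467.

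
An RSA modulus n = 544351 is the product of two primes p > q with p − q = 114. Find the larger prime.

797

Since p = q + 114, we have 544351 = q(q + 114), so q² + 114q − 544351 = 0.
Discriminant: 114² + 4·544351 = 12996 + 2177404 = 2190400; √2190400 = 1480.
q = (−114 + 1480)/2 = 683, and p = q + 114 = 797.
Check: 683 · 797 = 544351.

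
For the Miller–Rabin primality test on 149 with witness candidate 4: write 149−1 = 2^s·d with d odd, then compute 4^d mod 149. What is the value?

148

149 − 1 = 148 = 2^2 · 37, so d = 37.
4^1 ≡ 4 (mod 149)
4^2 ≡ 4^2 = 16 ≡ 16 (mod 149)
4^4 ≡ 16^2 = 256 ≡ 107 (mod 149)
4^8 ≡ 107^2 = 11449 ≡ 125 (mod 149)
4^16 ≡ 125^2 = 15625 ≡ 129 (mod 149)
4^32 ≡ 129^2 = 16641 ≡ 102 (mod 149)
37 = 32 + 4 + 1 in binary powers of 2.
So 4^37 ≡ 102 · 107 · 4 ≡ 148 (mod 149).
Since 4^d ≡ 148 (mod 149), base 4 does not prove 149 composite.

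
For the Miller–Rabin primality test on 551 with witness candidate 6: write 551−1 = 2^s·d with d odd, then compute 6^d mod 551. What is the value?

138

551 − 1 = 550 = 2^1 · 275, so d = 275.
6^1 ≡ 6 (mod 551)
6^2 ≡ 6^2 = 36 ≡ 36 (mod 551)
6^4 ≡ 36^2 = 1296 ≡ 194 (mod 551)
6^8 ≡ 194^2 = 37636 ≡ 168 (mod 551)
6^16 ≡ 168^2 = 28224 ≡ 123 (mod 551)
6^32 ≡ 123^2 = 15129 ≡ 252 (mod 551)
6^64 ≡ 252^2 = 63504 ≡ 139 (mod 551)
6^128 ≡ 139^2 = 19321 ≡ 36 (mod 551)
6^256 ≡ 36^2 = 1296 ≡ 194 (mod 551)
275 = 256 + 16 + 2 + 1 in binary powers of 2.
So 6^275 ≡ 194 · 123 · 36 · 6 ≡ 138 (mod 551).
Squaring chain: 138; never reaches −1, so base 6 is a Miller–Rabin witness that 551 is composite.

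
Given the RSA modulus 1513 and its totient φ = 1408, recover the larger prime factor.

φ(n) = (p−1)(q−1) = n − (p+q) + 1, so p + q = 1513 − 1408 + 1 = 106.
p and q are the roots of t² − 106t + 1513 = 0.
Discriminant: 106² − 4·1513 = 11236 − 6052 = 5184; √5184 = 72.
q = (106 − 72)/2 = 17, p = (106 + 72)/2 = 89.
Check: 17 · 89 = 1513.

89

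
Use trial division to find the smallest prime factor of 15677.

61

15677 is odd.
Digit sum 26, not divisible by 3.
Ends in 7: not divisible by 5.
7: 15677 = 7·2239 + 4
11: 15677 = 11·1425 + 2
13: 15677 = 13·1205 + 12
17: 15677 = 17·922 + 3
19: 15677 = 19·825 + 2
23: 15677 = 23·681 + 14
29: 15677 = 29·540 + 17
31: 15677 = 31·505 + 22
37: 15677 = 37·423 + 26
41: 15677 = 41·382 + 15
43: 15677 = 43·364 + 25
47: 15677 = 47·333 + 26
53: 15677 = 53·295 + 42
59: 15677 = 59·265 + 42
61: 15677 = 61·257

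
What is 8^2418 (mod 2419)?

1255

8^1 ≡ 8 (mod 2419)
8^2 ≡ 8^2 = 64 ≡ 64 (mod 2419)
8^4 ≡ 64^2 = 4096 ≡ 1677 (mod 2419)
8^8 ≡ 1677^2 = 2812329 ≡ 1451 (mod 2419)
8^16 ≡ 1451^2 = 2105401 ≡ 871 (mod 2419)
8^32 ≡ 871^2 = 758641 ≡ 1494 (mod 2419)
8^64 ≡ 1494^2 = 2232036 ≡ 1718 (mod 2419)
8^128 ≡ 1718^2 = 2951524 ≡ 344 (mod 2419)
8^256 ≡ 344^2 = 118336 ≡ 2224 (mod 2419)
8^512 ≡ 2224^2 = 4946176 ≡ 1740 (mod 2419)
8^1024 ≡ 1740^2 = 3027600 ≡ 1431 (mod 2419)
8^2048 ≡ 1431^2 = 2047761 ≡ 1287 (mod 2419)
2418 = 2048 + 256 + 64 + 32 + 16 + 2 in binary powers of 2.
So 8^2418 ≡ 1287 · 2224 · 1718 · 1494 · 871 · 64 ≡ 1255 (mod 2419).
Since 1255 ≠ 1, base 8 is a Fermat witness: 2419 is composite.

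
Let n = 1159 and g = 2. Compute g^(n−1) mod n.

2^1 ≡ 2 (mod 1159)
2^2 ≡ 2^2 = 4 ≡ 4 (mod 1159)
2^4 ≡ 4^2 = 16 ≡ 16 (mod 1159)
2^8 ≡ 16^2 = 256 ≡ 256 (mod 1159)
2^16 ≡ 256^2 = 65536 ≡ 632 (mod 1159)
2^32 ≡ 632^2 = 399424 ≡ 728 (mod 1159)
2^64 ≡ 728^2 = 529984 ≡ 321 (mod 1159)
2^128 ≡ 321^2 = 103041 ≡ 1049 (mod 1159)
2^256 ≡ 1049^2 = 1100401 ≡ 510 (mod 1159)
2^512 ≡ 510^2 = 260100 ≡ 484 (mod 1159)
2^1024 ≡ 484^2 = 234256 ≡ 138 (mod 1159)
1158 = 1024 + 128 + 4 + 2 in binary powers of 2.
So 2^1158 ≡ 138 · 1049 · 16 · 4 ≡ 881 (mod 1159).
Since 881 ≠ 1, base 2 is a Fermat witness: 1159 is composite.

881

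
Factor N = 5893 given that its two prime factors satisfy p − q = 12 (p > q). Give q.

71

Since p = q + 12, we have 5893 = q(q + 12), so q² + 12q − 5893 = 0.
Discriminant: 12² + 4·5893 = 144 + 23572 = 23716; √23716 = 154.
q = (−12 + 154)/2 = 71, and p = q + 12 = 83.
Check: 71 · 83 = 5893.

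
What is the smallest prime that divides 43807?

43807 is odd.
Digit sum 22, not divisible by 3.
Ends in 7: not divisible by 5.
7: 43807 = 7·6258 + 1
11: 43807 = 11·3982 + 5
13: 43807 = 13·3369 + 10
17: 43807 = 17·2576 + 15
19: 43807 = 19·2305 + 12
23: 43807 = 23·1904 + 15
29: 43807 = 29·1510 + 17
31: 43807 = 31·1413 + 4
37: 43807 = 37·1183 + 36
41: 43807 = 41·1068 + 19
43: 43807 = 43·1018 + 33
47: 43807 = 47·932 + 3
53: 43807 = 53·826 + 29
59: 43807 = 59·742 + 29
61: 43807 = 61·718 + 9
67: 43807 = 67·653 + 56
71: 43807 = 71·617

71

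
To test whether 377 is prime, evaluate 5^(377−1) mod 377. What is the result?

326

5^1 ≡ 5 (mod 377)
5^2 ≡ 5^2 = 25 ≡ 25 (mod 377)
5^4 ≡ 25^2 = 625 ≡ 248 (mod 377)
5^8 ≡ 248^2 = 61504 ≡ 53 (mod 377)
5^16 ≡ 53^2 = 2809 ≡ 170 (mod 377)
5^32 ≡ 170^2 = 28900 ≡ 248 (mod 377)
5^64 ≡ 248^2 = 61504 ≡ 53 (mod 377)
5^128 ≡ 53^2 = 2809 ≡ 170 (mod 377)
5^256 ≡ 170^2 = 28900 ≡ 248 (mod 377)
376 = 256 + 64 + 32 + 16 + 8 in binary powers of 2.
So 5^376 ≡ 248 · 53 · 248 · 170 · 53 ≡ 326 (mod 377).
Since 326 ≠ 1, base 5 is a Fermat witness: 377 is composite.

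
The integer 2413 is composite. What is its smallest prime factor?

2413 is odd.
Digit sum 10, not divisible by 3.
Ends in 3: not divisible by 5.
7: 2413 = 7·344 + 5
11: 2413 = 11·219 + 4
13: 2413 = 13·185 + 8
17: 2413 = 17·141 + 16
19: 2413 = 19·127

19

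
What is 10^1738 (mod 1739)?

10^1 ≡ 10 (mod 1739)
10^2 ≡ 10^2 = 100 ≡ 100 (mod 1739)
10^4 ≡ 100^2 = 10000 ≡ 1305 (mod 1739)
10^8 ≡ 1305^2 = 1703025 ≡ 544 (mod 1739)
10^16 ≡ 544^2 = 295936 ≡ 306 (mod 1739)
10^32 ≡ 306^2 = 93636 ≡ 1469 (mod 1739)
10^64 ≡ 1469^2 = 2157961 ≡ 1601 (mod 1739)
10^128 ≡ 1601^2 = 2563201 ≡ 1654 (mod 1739)
10^256 ≡ 1654^2 = 2735716 ≡ 269 (mod 1739)
10^512 ≡ 269^2 = 72361 ≡ 1062 (mod 1739)
10^1024 ≡ 1062^2 = 1127844 ≡ 972 (mod 1739)
1738 = 1024 + 512 + 128 + 64 + 8 + 2 in binary powers of 2.
So 10^1738 ≡ 972 · 1062 · 1654 · 1601 · 544 · 100 ≡ 1231 (mod 1739).
Since 1231 ≠ 1, base 10 is a Fermat witness: 1739 is composite.

1231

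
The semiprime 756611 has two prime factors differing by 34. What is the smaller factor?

Since p = q + 34, we have 756611 = q(q + 34), so q² + 34q − 756611 = 0.
Discriminant: 34² + 4·756611 = 1156 + 3026444 = 3027600; √3027600 = 1740.
q = (−34 + 1740)/2 = 853, and p = q + 34 = 887.
Check: 853 · 887 = 756611.

853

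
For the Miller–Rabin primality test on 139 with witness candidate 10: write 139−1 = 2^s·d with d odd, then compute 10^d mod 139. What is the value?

139 − 1 = 138 = 2^1 · 69, so d = 69.
10^1 ≡ 10 (mod 139)
10^2 ≡ 10^2 = 100 ≡ 100 (mod 139)
10^4 ≡ 100^2 = 10000 ≡ 131 (mod 139)
10^8 ≡ 131^2 = 17161 ≡ 64 (mod 139)
10^16 ≡ 64^2 = 4096 ≡ 65 (mod 139)
10^32 ≡ 65^2 = 4225 ≡ 55 (mod 139)
10^64 ≡ 55^2 = 3025 ≡ 106 (mod 139)
69 = 64 + 4 + 1 in binary powers of 2.
So 10^69 ≡ 106 · 131 · 10 ≡ 138 (mod 139).
Since 10^d ≡ 138 (mod 139), base 10 does not prove 139 composite.

138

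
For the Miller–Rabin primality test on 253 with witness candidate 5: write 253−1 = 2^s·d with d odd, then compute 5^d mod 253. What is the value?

253 − 1 = 252 = 2^2 · 63, so d = 63.
5^1 ≡ 5 (mod 253)
5^2 ≡ 5^2 = 25 ≡ 25 (mod 253)
5^4 ≡ 25^2 = 625 ≡ 119 (mod 253)
5^8 ≡ 119^2 = 14161 ≡ 246 (mod 253)
5^16 ≡ 246^2 = 60516 ≡ 49 (mod 253)
5^32 ≡ 49^2 = 2401 ≡ 124 (mod 253)
63 = 32 + 16 + 8 + 4 + 2 + 1 in binary powers of 2.
So 5^63 ≡ 124 · 49 · 246 · 119 · 25 · 5 ≡ 191 (mod 253).
Squaring chain: 191 → 49; never reaches −1, so base 5 is a Miller–Rabin witness that 253 is composite.

191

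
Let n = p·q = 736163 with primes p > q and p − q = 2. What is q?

Since p = q + 2, we have 736163 = q(q + 2), so q² + 2q − 736163 = 0.
Discriminant: 2² + 4·736163 = 4 + 2944652 = 2944656; √2944656 = 1716.
q = (−2 + 1716)/2 = 857, and p = q + 2 = 859.
Check: 857 · 859 = 736163.

857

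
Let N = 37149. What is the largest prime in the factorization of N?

61

37149 = 3 · 12383
12383 = 7 · 1769
1769 = 29 · 61
61 is prime.
So 37149 = 3 · 7 · 29 · 61; the largest prime factor is 61.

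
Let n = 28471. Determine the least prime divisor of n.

71

28471 is odd.
Digit sum 22, not divisible by 3.
Ends in 1: not divisible by 5.
7: 28471 = 7·4067 + 2
11: 28471 = 11·2588 + 3
13: 28471 = 13·2190 + 1
17: 28471 = 17·1674 + 13
19: 28471 = 19·1498 + 9
23: 28471 = 23·1237 + 20
29: 28471 = 29·981 + 22
31: 28471 = 31·918 + 13
37: 28471 = 37·769 + 18
41: 28471 = 41·694 + 17
43: 28471 = 43·662 + 5
47: 28471 = 47·605 + 36
53: 28471 = 53·537 + 10
59: 28471 = 59·482 + 33
61: 28471 = 61·466 + 45
67: 28471 = 67·424 + 63
71: 28471 = 71·401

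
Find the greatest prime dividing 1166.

1166 = 2 · 583
583 = 11 · 53
53 is prime.
So 1166 = 2 · 11 · 53; the largest prime factor is 53.

53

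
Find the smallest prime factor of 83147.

17

83147 is odd.
Digit sum 23, not divisible by 3.
Ends in 7: not divisible by 5.
7: 83147 = 7·11878 + 1
11: 83147 = 11·7558 + 9
13: 83147 = 13·6395 + 12
17: 83147 = 17·4891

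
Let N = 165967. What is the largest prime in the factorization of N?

165967 = 29 · 5723
5723 = 59 · 97
97 is prime.
So 165967 = 29 · 59 · 97; the largest prime factor is 97.

97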